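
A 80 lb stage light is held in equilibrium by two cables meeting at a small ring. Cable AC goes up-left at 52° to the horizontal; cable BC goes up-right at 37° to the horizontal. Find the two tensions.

T_AC = 63.90 lb, T_BC = 49.26 lb

ΣF_x = 0: −T_AC·cos52° + T_BC·cos37° = 0 → T_BC = 0.770892·T_AC.
ΣF_y = 0: T_AC·sin52° + T_BC·sin37° = 80.
Substitute: T_AC·(0.788011 + 0.770892·0.601815) = 80 → T_AC = 63.9006 ≈ 63.90 lb.
Then T_BC = 0.770892 × 63.9006 = 49.26 lb.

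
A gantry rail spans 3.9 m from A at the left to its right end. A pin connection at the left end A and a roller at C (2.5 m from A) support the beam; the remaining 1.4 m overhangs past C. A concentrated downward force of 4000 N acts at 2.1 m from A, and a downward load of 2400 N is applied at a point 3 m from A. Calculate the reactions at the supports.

Moments about A: C_y·2.5 − 4000·2.1 − 2400·3 = 0 → C_y = 15600/2.5 = 6240 N.
ΣF_y = 0: A_y + 6240 − 4000 − 2400 = 0 → A_y = 160.0 N.
ΣF_x = 0: no horizontal applied forces, so A_x = 0.

A_x = 0, A_y = 160.0 N, C_y = 6240 N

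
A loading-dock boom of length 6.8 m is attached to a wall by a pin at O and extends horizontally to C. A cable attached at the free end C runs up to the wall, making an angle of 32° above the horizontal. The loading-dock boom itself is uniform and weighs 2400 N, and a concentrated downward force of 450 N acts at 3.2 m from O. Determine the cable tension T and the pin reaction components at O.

ΣM about O: T·sin32°·6.8 − 2400·3.4 − 450·3.2 = 0 → T = 9600/(6.8·0.529919) = 2664.11 ≈ 2664 N.
ΣF_x = 0: O_x − T·cos32° = 0 → O_x = 2664.11 × 0.848048 = 2259 N.
ΣF_y = 0: O_y + T·sin32° − 2400 − 450 = 0 → O_y = 2850 − 2664.11 × 0.529919 = 1438 N.

T = 2664 N, O_x = 2259 N, O_y = 1438 N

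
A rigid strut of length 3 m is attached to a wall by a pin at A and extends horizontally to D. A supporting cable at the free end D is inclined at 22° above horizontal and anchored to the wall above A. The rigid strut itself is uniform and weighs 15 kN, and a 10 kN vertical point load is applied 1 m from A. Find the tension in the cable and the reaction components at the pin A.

ΣM about A: T·sin22°·3 − 15·1.5 − 10·1 = 0 → T = 32.5/(3·0.374607) = 28.9192 ≈ 28.92 kN.
ΣF_x = 0: A_x − T·cos22° = 0 → A_x = 28.9192 × 0.927184 = 26.81 kN.
ΣF_y = 0: A_y + T·sin22° − 15 − 10 = 0 → A_y = 25 − 28.9192 × 0.374607 = 14.17 kN.

T = 28.92 kN, A_x = 26.81 kN, A_y = 14.17 kN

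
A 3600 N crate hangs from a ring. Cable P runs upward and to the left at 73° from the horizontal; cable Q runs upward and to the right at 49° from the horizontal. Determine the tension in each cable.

T_P = 2785 N, T_Q = 1241 N

ΣF_x = 0: −T_P·cos73° + T_Q·cos49° = 0 → T_Q = 0.445648·T_P.
ΣF_y = 0: T_P·sin73° + T_Q·sin49° = 3600.
Substitute: T_P·(0.956305 + 0.445648·0.75471) = 3600 → T_P = 2785 N.
Then T_Q = 0.445648 × 2785 = 1241 N.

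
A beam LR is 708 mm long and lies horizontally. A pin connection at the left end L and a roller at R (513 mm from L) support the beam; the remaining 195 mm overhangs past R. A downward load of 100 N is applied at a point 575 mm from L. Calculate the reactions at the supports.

L_x = 0, L_y = -12.09 N, R_y = 112.1 N

ΣM about L: R_y·513 − 100·575 = 0 → R_y = 57500/513 = 112.086 ≈ 112.1 N.
ΣF_y = 0: L_y + 112.086 − 100 = 0 → L_y = -12.09 N.
ΣF_x = 0: no horizontal applied forces, so L_x = 0.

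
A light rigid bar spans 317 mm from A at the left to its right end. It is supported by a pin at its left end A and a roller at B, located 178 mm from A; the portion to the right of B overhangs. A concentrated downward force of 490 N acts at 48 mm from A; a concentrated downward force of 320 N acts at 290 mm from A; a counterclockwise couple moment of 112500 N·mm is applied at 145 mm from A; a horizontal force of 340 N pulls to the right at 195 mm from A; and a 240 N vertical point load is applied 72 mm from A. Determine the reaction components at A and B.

A_x = -340.0 N, A_y = 931.5 N, B_y = 118.5 N

Taking moments about A: B_y·178 − 490·48 − 320·290 + 112500 − 240·72 = 0 → B_y = 21100/178 = 118.539 ≈ 118.5 N.
ΣF_y = 0: A_y + 118.539 − 490 − 320 − 240 = 0 → A_y = 931.5 N.
ΣF_x = 0: A_x + 340 = 0 → A_x = -340.0 N.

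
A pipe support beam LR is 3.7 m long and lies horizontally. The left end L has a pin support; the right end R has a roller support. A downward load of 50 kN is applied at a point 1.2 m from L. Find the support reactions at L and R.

L_x = 0, L_y = 33.78 kN, R_y = 16.22 kN

Moments about L: R_y·3.7 − 50·1.2 = 0 → R_y = 60/3.7 = 16.2162 ≈ 16.22 kN.
ΣF_y = 0: L_y + 16.2162 − 50 = 0 → L_y = 33.78 kN.
ΣF_x = 0: no horizontal applied forces, so L_x = 0.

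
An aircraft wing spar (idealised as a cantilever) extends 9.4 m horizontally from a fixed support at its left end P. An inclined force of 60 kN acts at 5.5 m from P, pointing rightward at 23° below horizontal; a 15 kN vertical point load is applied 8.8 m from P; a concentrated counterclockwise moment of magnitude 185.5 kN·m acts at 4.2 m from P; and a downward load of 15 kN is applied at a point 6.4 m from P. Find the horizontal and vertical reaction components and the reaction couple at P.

ΣF_x = 0: P_x + 60·cos23° = 0 → P_x = -55.23 kN.
ΣF_y = 0: P_y − 60·sin23° − 15 − 15 = 0 → P_y = 53.44 kN.
ΣM about P: M_P − 60·sin23°·5.5 − 15·8.8 + 185.5 − 15·6.4 = 0 → M_P = 171.4 kN·m.

P_x = -55.23 kN, P_y = 53.44 kN, M_P = 171.4 kN·m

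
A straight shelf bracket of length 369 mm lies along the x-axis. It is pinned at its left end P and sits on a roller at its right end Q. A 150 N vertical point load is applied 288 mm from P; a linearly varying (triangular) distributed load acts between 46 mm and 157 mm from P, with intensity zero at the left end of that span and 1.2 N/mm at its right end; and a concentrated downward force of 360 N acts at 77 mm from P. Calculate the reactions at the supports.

Resultant of the triangular load: ½ × 1.2 × 111 = 66.6 N, acting at 120 mm from P (one-third of the span from the peak).
Taking moments about P: Q_y·369 − 150·288 − (½·1.2·111)·120 − 360·77 = 0 → Q_y = 78912/369 = 213.854 ≈ 213.9 N.
ΣF_y = 0: P_y + 213.854 − 150 − ½·1.2·111 − 360 = 0 → P_y = 362.7 N.
ΣF_x = 0: no horizontal applied forces, so P_x = 0.

P_x = 0, P_y = 362.7 N, Q_y = 213.9 N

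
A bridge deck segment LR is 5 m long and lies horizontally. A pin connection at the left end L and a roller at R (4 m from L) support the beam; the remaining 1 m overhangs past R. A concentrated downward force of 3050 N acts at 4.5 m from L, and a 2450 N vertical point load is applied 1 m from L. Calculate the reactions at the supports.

Moments about L: R_y·4 − 3050·4.5 − 2450·1 = 0 → R_y = 16175/4 = 4043.75 ≈ 4044 N.
ΣF_y = 0: L_y + 4043.75 − 3050 − 2450 = 0 → L_y = 1456 N.
ΣF_x = 0: no horizontal applied forces, so L_x = 0.

L_x = 0, L_y = 1456 N, R_y = 4044 N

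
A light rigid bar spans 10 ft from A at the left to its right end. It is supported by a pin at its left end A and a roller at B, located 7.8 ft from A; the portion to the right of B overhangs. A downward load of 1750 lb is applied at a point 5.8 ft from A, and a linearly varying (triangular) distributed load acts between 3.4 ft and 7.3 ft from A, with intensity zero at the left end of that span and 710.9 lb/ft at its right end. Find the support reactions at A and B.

A_x = 0, A_y = 768.6 lb, B_y = 2368 lb

Resultant of the triangular load: ½ × 710.9 × 3.9 = 1386.255 lb, acting at 6 ft from A (one-third of the span from the peak).
Taking moments about A: B_y·7.8 − 1750·5.8 − (½·710.9·3.9)·6 = 0 → B_y = 18467.53/7.8 = 2367.63 ≈ 2368 lb.
ΣF_y = 0: A_y + 2367.63 − 1750 − ½·710.9·3.9 = 0 → A_y = 768.6 lb.
ΣF_x = 0: no horizontal applied forces, so A_x = 0.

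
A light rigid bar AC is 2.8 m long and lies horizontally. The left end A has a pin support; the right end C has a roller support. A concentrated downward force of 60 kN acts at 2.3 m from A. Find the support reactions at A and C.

A_x = 0, A_y = 10.71 kN, C_y = 49.29 kN

Moments about A: C_y·2.8 − 60·2.3 = 0 → C_y = 138/2.8 = 49.2857 ≈ 49.29 kN.
ΣF_y = 0: A_y + 49.2857 − 60 = 0 → A_y = 10.71 kN.
ΣF_x = 0: no horizontal applied forces, so A_x = 0.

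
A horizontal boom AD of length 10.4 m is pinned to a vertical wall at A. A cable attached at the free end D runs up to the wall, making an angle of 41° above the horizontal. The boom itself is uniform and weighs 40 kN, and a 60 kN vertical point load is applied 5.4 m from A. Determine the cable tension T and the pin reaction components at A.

ΣM about A: T·sin41°·10.4 − 40·5.2 − 60·5.4 = 0 → T = 532/(10.4·0.656059) = 77.9714 ≈ 77.97 kN.
ΣF_x = 0: A_x − T·cos41° = 0 → A_x = 77.9714 × 0.75471 = 58.85 kN.
ΣF_y = 0: A_y + T·sin41° − 40 − 60 = 0 → A_y = 100 − 77.9714 × 0.656059 = 48.85 kN.

T = 77.97 kN, A_x = 58.85 kN, A_y = 48.85 kN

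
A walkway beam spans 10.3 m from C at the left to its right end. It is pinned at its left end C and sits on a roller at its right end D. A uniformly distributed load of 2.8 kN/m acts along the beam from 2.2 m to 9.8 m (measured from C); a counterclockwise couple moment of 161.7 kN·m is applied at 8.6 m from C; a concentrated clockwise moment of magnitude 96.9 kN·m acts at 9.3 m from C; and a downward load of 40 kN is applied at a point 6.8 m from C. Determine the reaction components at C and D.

Resultant of the distributed load: 2.8 × 7.6 = 21.28 kN at 6 m from C.
Taking moments about C: D_y·10.3 − (2.8·7.6)·6 + 161.7 − 96.9 − 40·6.8 = 0 → D_y = 334.88/10.3 = 32.5126 ≈ 32.51 kN.
ΣF_y = 0: C_y + 32.5126 − 2.8·7.6 − 40 = 0 → C_y = 28.77 kN.
ΣF_x = 0: no horizontal applied forces, so C_x = 0.

C_x = 0, C_y = 28.77 kN, D_y = 32.51 kN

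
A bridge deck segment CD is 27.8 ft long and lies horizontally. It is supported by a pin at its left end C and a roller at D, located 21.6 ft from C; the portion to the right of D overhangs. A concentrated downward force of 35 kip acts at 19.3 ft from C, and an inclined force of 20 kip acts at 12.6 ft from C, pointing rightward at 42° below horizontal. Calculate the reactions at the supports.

Moments about C: D_y·21.6 − 35·19.3 − 20·sin42°·12.6 = 0 → D_y = 844.121/21.6 = 39.0797 ≈ 39.08 kip.
ΣF_y = 0: C_y + 39.0797 − 35 − 20·sin42° = 0 → C_y = 9.303 kip.
ΣF_x = 0: C_x + 20·cos42° = 0 → C_x = -14.86 kip.

C_x = -14.86 kip, C_y = 9.303 kip, D_y = 39.08 kip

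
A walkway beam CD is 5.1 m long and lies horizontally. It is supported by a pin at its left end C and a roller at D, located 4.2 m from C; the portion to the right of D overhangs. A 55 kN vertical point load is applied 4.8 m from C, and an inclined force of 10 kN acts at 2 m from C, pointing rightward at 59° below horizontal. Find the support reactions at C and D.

C_x = -5.150 kN, C_y = -3.367 kN, D_y = 66.94 kN

ΣM about C: D_y·4.2 − 55·4.8 − 10·sin59°·2 = 0 → D_y = 281.143/4.2 = 66.9388 ≈ 66.94 kN.
ΣF_y = 0: C_y + 66.9388 − 55 − 10·sin59° = 0 → C_y = -3.367 kN.
ΣF_x = 0: C_x + 10·cos59° = 0 → C_x = -5.150 kN.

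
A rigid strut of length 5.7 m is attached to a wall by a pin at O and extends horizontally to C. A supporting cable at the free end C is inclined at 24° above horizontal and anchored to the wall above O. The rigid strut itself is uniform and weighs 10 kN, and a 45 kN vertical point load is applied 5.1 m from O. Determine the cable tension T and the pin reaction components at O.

ΣM about O: T·sin24°·5.7 − 10·2.85 − 45·5.1 = 0 → T = 258/(5.7·0.406737) = 111.284 ≈ 111.3 kN.
ΣF_x = 0: O_x − T·cos24° = 0 → O_x = 111.284 × 0.913545 = 101.7 kN.
ΣF_y = 0: O_y + T·sin24° − 10 − 45 = 0 → O_y = 55 − 111.284 × 0.406737 = 9.737 kN.

T = 111.3 kN, O_x = 101.7 kN, O_y = 9.737 kN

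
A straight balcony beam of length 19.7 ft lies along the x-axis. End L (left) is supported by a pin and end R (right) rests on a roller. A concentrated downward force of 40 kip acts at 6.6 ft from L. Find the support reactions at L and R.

ΣM about L: R_y·19.7 − 40·6.6 = 0 → R_y = 264/19.7 = 13.401 ≈ 13.40 kip.
ΣF_y = 0: L_y + 13.401 − 40 = 0 → L_y = 26.60 kip.
ΣF_x = 0: no horizontal applied forces, so L_x = 0.

L_x = 0, L_y = 26.60 kip, R_y = 13.40 kip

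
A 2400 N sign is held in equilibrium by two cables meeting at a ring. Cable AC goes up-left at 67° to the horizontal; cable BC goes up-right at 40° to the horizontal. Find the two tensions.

T_AC = 1923 N, T_BC = 980.6 N

ΣF_x = 0: −T_AC·cos67° + T_BC·cos40° = 0 → T_BC = 0.510063·T_AC.
ΣF_y = 0: T_AC·sin67° + T_BC·sin40° = 2400.
Substitute: T_AC·(0.920505 + 0.510063·0.642788) = 2400 → T_AC = 1922.51 ≈ 1923 N.
Then T_BC = 0.510063 × 1922.51 = 980.6 N.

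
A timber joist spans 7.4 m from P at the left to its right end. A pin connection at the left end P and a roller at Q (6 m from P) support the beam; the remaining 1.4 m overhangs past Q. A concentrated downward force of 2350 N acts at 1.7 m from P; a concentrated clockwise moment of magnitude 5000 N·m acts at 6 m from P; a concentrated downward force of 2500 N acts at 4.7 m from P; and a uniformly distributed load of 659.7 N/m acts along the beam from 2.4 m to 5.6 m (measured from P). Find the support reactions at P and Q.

Resultant of the distributed load: 659.7 × 3.2 = 2111.04 N at 4 m from P.
ΣM about P: Q_y·6 − 2350·1.7 − 5000 − 2500·4.7 − (659.7·3.2)·4 = 0 → Q_y = 29189.16/6 = 4864.86 ≈ 4865 N.
ΣF_y = 0: P_y + 4864.86 − 2350 − 2500 − 659.7·3.2 = 0 → P_y = 2096 N.
ΣF_x = 0: no horizontal applied forces, so P_x = 0.

P_x = 0, P_y = 2096 N, Q_y = 4865 N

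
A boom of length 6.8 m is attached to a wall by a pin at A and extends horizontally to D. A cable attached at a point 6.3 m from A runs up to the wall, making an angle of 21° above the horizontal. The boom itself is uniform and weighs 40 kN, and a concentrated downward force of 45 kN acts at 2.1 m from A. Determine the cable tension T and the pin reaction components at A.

ΣM about A: T·sin21°·6.3 − 40·3.4 − 45·2.1 = 0 → T = 230.5/(6.3·0.358368) = 102.094 ≈ 102.1 kN.
ΣF_x = 0: A_x − T·cos21° = 0 → A_x = 102.094 × 0.93358 = 95.31 kN.
ΣF_y = 0: A_y + T·sin21° − 40 − 45 = 0 → A_y = 85 − 102.094 × 0.358368 = 48.41 kN.

T = 102.1 kN, A_x = 95.31 kN, A_y = 48.41 kN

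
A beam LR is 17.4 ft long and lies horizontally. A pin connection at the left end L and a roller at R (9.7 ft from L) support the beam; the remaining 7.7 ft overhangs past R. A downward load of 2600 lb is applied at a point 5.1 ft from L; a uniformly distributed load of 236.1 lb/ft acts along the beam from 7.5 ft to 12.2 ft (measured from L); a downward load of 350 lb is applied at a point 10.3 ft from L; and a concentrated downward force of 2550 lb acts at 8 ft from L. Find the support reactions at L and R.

Resultant of the distributed load: 236.1 × 4.7 = 1109.67 lb at 9.85 ft from L.
Moments about L: R_y·9.7 − 2600·5.1 − (236.1·4.7)·9.85 − 350·10.3 − 2550·8 = 0 → R_y = 48195.2495/9.7 = 4968.58 ≈ 4969 lb.
ΣF_y = 0: L_y + 4968.58 − 2600 − 236.1·4.7 − 350 − 2550 = 0 → L_y = 1641 lb.
ΣF_x = 0: no horizontal applied forces, so L_x = 0.

L_x = 0, L_y = 1641 lb, R_y = 4969 lb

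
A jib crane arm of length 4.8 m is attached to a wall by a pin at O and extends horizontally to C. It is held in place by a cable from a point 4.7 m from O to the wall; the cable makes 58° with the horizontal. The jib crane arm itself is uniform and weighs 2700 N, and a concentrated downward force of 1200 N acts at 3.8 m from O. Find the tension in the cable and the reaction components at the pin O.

ΣM about O: T·sin58°·4.7 − 2700·2.4 − 1200·3.8 = 0 → T = 11040/(4.7·0.848048) = 2769.82 ≈ 2770 N.
ΣF_x = 0: O_x − T·cos58° = 0 → O_x = 2769.82 × 0.529919 = 1468 N.
ΣF_y = 0: O_y + T·sin58° − 2700 − 1200 = 0 → O_y = 3900 − 2769.82 × 0.848048 = 1551 N.

T = 2770 N, O_x = 1468 N, O_y = 1551 N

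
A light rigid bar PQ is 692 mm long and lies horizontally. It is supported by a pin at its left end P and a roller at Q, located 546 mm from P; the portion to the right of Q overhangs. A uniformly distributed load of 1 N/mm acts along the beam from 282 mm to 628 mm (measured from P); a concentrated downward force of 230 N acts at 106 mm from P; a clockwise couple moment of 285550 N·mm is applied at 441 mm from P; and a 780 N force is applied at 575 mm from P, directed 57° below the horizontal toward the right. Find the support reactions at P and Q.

P_x = -424.8 N, P_y = -314.7 N, Q_y = 1545 N

Resultant of the distributed load: 1 × 346 = 346 N at 455 mm from P.
ΣM about P: Q_y·546 − (1·346)·455 − 230·106 − 285550 − 780·sin57°·575 = 0 → Q_y = 843504/546 = 1544.88 ≈ 1545 N.
ΣF_y = 0: P_y + 1544.88 − 1·346 − 230 − 780·sin57° = 0 → P_y = -314.7 N.
ΣF_x = 0: P_x + 780·cos57° = 0 → P_x = -424.8 N.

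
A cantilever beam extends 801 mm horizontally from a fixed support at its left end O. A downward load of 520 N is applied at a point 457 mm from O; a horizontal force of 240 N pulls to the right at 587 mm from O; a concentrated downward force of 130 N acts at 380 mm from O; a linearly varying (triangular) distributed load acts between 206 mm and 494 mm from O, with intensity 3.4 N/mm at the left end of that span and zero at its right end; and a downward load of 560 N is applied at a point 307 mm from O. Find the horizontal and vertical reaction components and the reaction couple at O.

Resultant of the triangular load: ½ × 3.4 × 288 = 489.6 N, acting at 302 mm from O (one-third of the span from the peak).
ΣF_x = 0: O_x + 240 = 0 → O_x = -240.0 N.
ΣF_y = 0: O_y − 520 − 130 − ½·3.4·288 − 560 = 0 → O_y = 1700 N.
ΣM about O: M_O − 520·457 − 130·380 − (½·3.4·288)·302 − 560·307 = 0 → M_O = 606800 N·mm.

O_x = -240.0 N, O_y = 1700 N, M_O = 606800 N·mm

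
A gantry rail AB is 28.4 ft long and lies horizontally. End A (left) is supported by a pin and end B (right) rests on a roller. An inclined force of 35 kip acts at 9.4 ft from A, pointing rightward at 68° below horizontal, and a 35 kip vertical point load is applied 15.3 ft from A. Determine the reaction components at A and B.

A_x = -13.11 kip, A_y = 37.85 kip, B_y = 29.60 kip

Moments about A: B_y·28.4 − 35·sin68°·9.4 − 35·15.3 = 0 → B_y = 840.543/28.4 = 29.5966 ≈ 29.60 kip.
ΣF_y = 0: A_y + 29.5966 − 35·sin68° − 35 = 0 → A_y = 37.85 kip.
ΣF_x = 0: A_x + 35·cos68° = 0 → A_x = -13.11 kip.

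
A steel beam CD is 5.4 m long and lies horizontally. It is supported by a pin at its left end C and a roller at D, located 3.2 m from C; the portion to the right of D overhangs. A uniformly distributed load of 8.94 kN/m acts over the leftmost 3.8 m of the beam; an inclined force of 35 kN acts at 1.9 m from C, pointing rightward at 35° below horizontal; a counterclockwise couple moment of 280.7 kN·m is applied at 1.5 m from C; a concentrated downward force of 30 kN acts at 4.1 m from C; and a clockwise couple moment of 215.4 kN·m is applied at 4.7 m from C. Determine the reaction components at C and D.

Resultant of the distributed load: 8.94 × 3.8 = 33.972 kN at 1.9 m from C.
ΣM about C: D_y·3.2 − (8.94·3.8)·1.9 − 35·sin35°·1.9 + 280.7 − 30·4.1 − 215.4 = 0 → D_y = 160.39/3.2 = 50.1219 ≈ 50.12 kN.
ΣF_y = 0: C_y + 50.1219 − 8.94·3.8 − 35·sin35° − 30 = 0 → C_y = 33.93 kN.
ΣF_x = 0: C_x + 35·cos35° = 0 → C_x = -28.67 kN.

C_x = -28.67 kN, C_y = 33.93 kN, D_y = 50.12 kN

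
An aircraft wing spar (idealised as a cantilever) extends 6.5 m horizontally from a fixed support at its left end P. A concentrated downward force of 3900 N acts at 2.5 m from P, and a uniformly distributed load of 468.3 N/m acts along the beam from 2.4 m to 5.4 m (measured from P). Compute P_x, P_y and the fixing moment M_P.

Resultant of the distributed load: 468.3 × 3 = 1404.9 N at 3.9 m from P.
ΣF_x = 0: P_x = 0.
ΣF_y = 0: P_y − 3900 − 468.3·3 = 0 → P_y = 5305 N.
ΣM about P: M_P − 3900·2.5 − (468.3·3)·3.9 = 0 → M_P = 15230 N·m.

P_x = 0, P_y = 5305 N, M_P = 15230 N·m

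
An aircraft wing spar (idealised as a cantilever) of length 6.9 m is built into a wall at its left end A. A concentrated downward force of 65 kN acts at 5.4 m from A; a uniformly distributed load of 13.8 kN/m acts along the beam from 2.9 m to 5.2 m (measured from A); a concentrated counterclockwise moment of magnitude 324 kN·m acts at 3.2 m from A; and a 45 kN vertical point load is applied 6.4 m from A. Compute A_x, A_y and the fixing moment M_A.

Resultant of the distributed load: 13.8 × 2.3 = 31.74 kN at 4.05 m from A.
ΣF_x = 0: A_x = 0.
ΣF_y = 0: A_y − 65 − 13.8·2.3 − 45 = 0 → A_y = 141.7 kN.
ΣM about A: M_A − 65·5.4 − (13.8·2.3)·4.05 + 324 − 45·6.4 = 0 → M_A = 443.5 kN·m.

A_x = 0, A_y = 141.7 kN, M_A = 443.5 kN·m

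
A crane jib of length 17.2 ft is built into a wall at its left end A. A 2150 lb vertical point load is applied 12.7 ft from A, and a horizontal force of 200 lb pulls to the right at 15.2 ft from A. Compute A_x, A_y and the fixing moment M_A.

ΣF_x = 0: A_x + 200 = 0 → A_x = -200.0 lb.
ΣF_y = 0: A_y − 2150 = 0 → A_y = 2150 lb.
ΣM about A: M_A − 2150·12.7 = 0 → M_A = 27300 lb·ft.

A_x = -200.0 lb, A_y = 2150 lb, M_A = 27300 lb·ft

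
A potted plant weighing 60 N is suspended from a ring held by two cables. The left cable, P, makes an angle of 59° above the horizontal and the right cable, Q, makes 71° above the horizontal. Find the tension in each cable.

T_P = 25.50 N, T_Q = 40.34 N

ΣF_x = 0: −T_P·cos59° + T_Q·cos71° = 0 → T_Q = 1.58197·T_P.
ΣF_y = 0: T_P·sin59° + T_Q·sin71° = 60.
Substitute: T_P·(0.857167 + 1.58197·0.945519) = 60 → T_P = 25.4999 ≈ 25.50 N.
Then T_Q = 1.58197 × 25.4999 = 40.34 N.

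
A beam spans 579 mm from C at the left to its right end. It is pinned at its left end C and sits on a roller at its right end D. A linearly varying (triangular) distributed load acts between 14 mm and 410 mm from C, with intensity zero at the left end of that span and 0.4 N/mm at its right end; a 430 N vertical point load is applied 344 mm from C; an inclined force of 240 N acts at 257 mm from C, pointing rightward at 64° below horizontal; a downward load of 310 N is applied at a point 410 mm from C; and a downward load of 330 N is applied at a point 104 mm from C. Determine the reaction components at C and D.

Resultant of the triangular load: ½ × 0.4 × 396 = 79.2 N, acting at 278 mm from C (one-third of the span from the peak).
Taking moments about C: D_y·579 − (½·0.4·396)·278 − 430·344 − 240·sin64°·257 − 310·410 − 330·104 = 0 → D_y = 386795/579 = 668.04 ≈ 668.0 N.
ΣF_y = 0: C_y + 668.04 − ½·0.4·396 − 430 − 240·sin64° − 310 − 330 = 0 → C_y = 696.9 N.
ΣF_x = 0: C_x + 240·cos64° = 0 → C_x = -105.2 N.

C_x = -105.2 N, C_y = 696.9 N, D_y = 668.0 N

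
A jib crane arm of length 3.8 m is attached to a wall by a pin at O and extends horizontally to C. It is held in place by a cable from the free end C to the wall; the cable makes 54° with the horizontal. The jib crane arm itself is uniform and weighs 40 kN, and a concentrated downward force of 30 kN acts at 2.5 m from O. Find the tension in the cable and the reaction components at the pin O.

ΣM about O: T·sin54°·3.8 − 40·1.9 − 30·2.5 = 0 → T = 151/(3.8·0.809017) = 49.1174 ≈ 49.12 kN.
ΣF_x = 0: O_x − T·cos54° = 0 → O_x = 49.1174 × 0.587785 = 28.87 kN.
ΣF_y = 0: O_y + T·sin54° − 40 − 30 = 0 → O_y = 70 − 49.1174 × 0.809017 = 30.26 kN.

T = 49.12 kN, O_x = 28.87 kN, O_y = 30.26 kN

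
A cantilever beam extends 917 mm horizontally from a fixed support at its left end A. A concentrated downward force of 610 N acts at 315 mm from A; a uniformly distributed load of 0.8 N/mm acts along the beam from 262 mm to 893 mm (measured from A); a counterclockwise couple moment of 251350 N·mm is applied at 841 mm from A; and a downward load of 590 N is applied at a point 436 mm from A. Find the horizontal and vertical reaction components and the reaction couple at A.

A_x = 0, A_y = 1705 N, M_A = 489600 N·mm

Resultant of the distributed load: 0.8 × 631 = 504.8 N at 577.5 mm from A.
ΣF_x = 0: A_x = 0.
ΣF_y = 0: A_y − 610 − 0.8·631 − 590 = 0 → A_y = 1705 N.
ΣM about A: M_A − 610·315 − (0.8·631)·577.5 + 251350 − 590·436 = 0 → M_A = 489600 N·mm.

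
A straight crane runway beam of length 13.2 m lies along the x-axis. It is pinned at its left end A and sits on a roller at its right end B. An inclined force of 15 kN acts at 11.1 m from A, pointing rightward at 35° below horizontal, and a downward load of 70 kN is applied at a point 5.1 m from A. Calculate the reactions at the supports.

ΣM about A: B_y·13.2 − 15·sin35°·11.1 − 70·5.1 = 0 → B_y = 452.5/13.2 = 34.2803 ≈ 34.28 kN.
ΣF_y = 0: A_y + 34.2803 − 15·sin35° − 70 = 0 → A_y = 44.32 kN.
ΣF_x = 0: A_x + 15·cos35° = 0 → A_x = -12.29 kN.

A_x = -12.29 kN, A_y = 44.32 kN, B_y = 34.28 kN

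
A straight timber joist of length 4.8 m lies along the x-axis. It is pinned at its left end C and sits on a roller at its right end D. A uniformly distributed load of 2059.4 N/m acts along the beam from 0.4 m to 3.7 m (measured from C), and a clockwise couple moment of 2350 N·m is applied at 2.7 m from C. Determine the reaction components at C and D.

Resultant of the distributed load: 2059.4 × 3.3 = 6796.02 N at 2.05 m from C.
ΣM about C: D_y·4.8 − (2059.4·3.3)·2.05 − 2350 = 0 → D_y = 16281.841/4.8 = 3392.05 ≈ 3392 N.
ΣF_y = 0: C_y + 3392.05 − 2059.4·3.3 = 0 → C_y = 3404 N.
ΣF_x = 0: no horizontal applied forces, so C_x = 0.

C_x = 0, C_y = 3404 N, D_y = 3392 N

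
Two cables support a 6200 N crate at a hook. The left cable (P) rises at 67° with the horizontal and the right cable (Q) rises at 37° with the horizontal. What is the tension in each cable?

T_P = 5103 N, T_Q = 2497 N

ΣF_x = 0: −T_P·cos67° + T_Q·cos37° = 0 → T_Q = 0.489248·T_P.
ΣF_y = 0: T_P·sin67° + T_Q·sin37° = 6200.
Substitute: T_P·(0.920505 + 0.489248·0.601815) = 6200 → T_P = 5103.13 ≈ 5103 N.
Then T_Q = 0.489248 × 5103.13 = 2497 N.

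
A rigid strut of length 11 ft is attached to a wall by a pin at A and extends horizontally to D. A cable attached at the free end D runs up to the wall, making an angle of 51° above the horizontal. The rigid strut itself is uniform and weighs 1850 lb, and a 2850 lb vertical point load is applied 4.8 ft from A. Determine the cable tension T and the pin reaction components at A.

ΣM about A: T·sin51°·11 − 1850·5.5 − 2850·4.8 = 0 → T = 23855/(11·0.777146) = 2790.51 ≈ 2791 lb.
ΣF_x = 0: A_x − T·cos51° = 0 → A_x = 2790.51 × 0.62932 = 1756 lb.
ΣF_y = 0: A_y + T·sin51° − 1850 − 2850 = 0 → A_y = 4700 − 2790.51 × 0.777146 = 2531 lb.

T = 2791 lb, A_x = 1756 lb, A_y = 2531 lb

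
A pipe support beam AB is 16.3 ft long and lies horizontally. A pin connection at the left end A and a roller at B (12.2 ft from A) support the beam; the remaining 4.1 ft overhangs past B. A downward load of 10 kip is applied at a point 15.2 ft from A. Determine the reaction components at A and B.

ΣM about A: B_y·12.2 − 10·15.2 = 0 → B_y = 152/12.2 = 12.459 ≈ 12.46 kip.
ΣF_y = 0: A_y + 12.459 − 10 = 0 → A_y = -2.459 kip.
ΣF_x = 0: no horizontal applied forces, so A_x = 0.

A_x = 0, A_y = -2.459 kip, B_y = 12.46 kip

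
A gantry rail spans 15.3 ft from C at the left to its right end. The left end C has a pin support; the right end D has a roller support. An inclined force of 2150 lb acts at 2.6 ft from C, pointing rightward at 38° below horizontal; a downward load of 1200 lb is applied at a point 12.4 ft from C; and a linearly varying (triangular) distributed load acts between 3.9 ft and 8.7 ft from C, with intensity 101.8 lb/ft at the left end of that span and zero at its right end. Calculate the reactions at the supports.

Resultant of the triangular load: ½ × 101.8 × 4.8 = 244.32 lb, acting at 5.5 ft from C (one-third of the span from the peak).
Moments about C: D_y·15.3 − 2150·sin38°·2.6 − 1200·12.4 − (½·101.8·4.8)·5.5 = 0 → D_y = 19665.3/15.3 = 1285.31 ≈ 1285 lb.
ΣF_y = 0: C_y + 1285.31 − 2150·sin38° − 1200 − ½·101.8·4.8 = 0 → C_y = 1483 lb.
ΣF_x = 0: C_x + 2150·cos38° = 0 → C_x = -1694 lb.

C_x = -1694 lb, C_y = 1483 lb, D_y = 1285 lb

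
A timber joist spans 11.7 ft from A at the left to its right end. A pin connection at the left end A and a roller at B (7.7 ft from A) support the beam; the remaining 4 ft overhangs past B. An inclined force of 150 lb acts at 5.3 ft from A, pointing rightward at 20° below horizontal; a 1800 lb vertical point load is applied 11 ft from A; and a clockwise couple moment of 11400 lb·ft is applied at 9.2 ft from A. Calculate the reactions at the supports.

A_x = -141.0 lb, A_y = -2236 lb, B_y = 4087 lb

Moments about A: B_y·7.7 − 150·sin20°·5.3 − 1800·11 − 11400 = 0 → B_y = 31471.9/7.7 = 4087.26 ≈ 4087 lb.
ΣF_y = 0: A_y + 4087.26 − 150·sin20° − 1800 = 0 → A_y = -2236 lb.
ΣF_x = 0: A_x + 150·cos20° = 0 → A_x = -141.0 lb.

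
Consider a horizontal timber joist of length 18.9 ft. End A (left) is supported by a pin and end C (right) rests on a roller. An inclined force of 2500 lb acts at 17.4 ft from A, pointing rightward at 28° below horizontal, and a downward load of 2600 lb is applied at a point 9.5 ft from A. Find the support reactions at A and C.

Moments about A: C_y·18.9 − 2500·sin28°·17.4 − 2600·9.5 = 0 → C_y = 45122/18.9 = 2387.41 ≈ 2387 lb.
ΣF_y = 0: A_y + 2387.41 − 2500·sin28° − 2600 = 0 → A_y = 1386 lb.
ΣF_x = 0: A_x + 2500·cos28° = 0 → A_x = -2207 lb.

A_x = -2207 lb, A_y = 1386 lb, C_y = 2387 lb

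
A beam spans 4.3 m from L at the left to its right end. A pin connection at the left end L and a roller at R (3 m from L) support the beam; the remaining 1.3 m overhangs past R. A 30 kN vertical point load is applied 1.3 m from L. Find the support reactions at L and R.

Taking moments about L: R_y·3 − 30·1.3 = 0 → R_y = 39/3 = 13.00 kN.
ΣF_y = 0: L_y + 13 − 30 = 0 → L_y = 17.00 kN.
ΣF_x = 0: no horizontal applied forces, so L_x = 0.

L_x = 0, L_y = 17.00 kN, R_y = 13.00 kN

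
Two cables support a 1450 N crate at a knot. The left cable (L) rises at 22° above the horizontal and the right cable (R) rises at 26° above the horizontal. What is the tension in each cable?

ΣF_x = 0: −T_L·cos22° + T_R·cos26° = 0 → T_R = 1.03159·T_L.
ΣF_y = 0: T_L·sin22° + T_R·sin26° = 1450.
Substitute: T_L·(0.374607 + 1.03159·0.438371) = 1450 → T_L = 1753.69 ≈ 1754 N.
Then T_R = 1.03159 × 1753.69 = 1809 N.

T_L = 1754 N, T_R = 1809 N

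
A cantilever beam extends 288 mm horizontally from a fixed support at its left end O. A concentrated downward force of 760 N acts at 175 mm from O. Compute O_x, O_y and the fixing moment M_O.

ΣF_x = 0: O_x = 0.
ΣF_y = 0: O_y − 760 = 0 → O_y = 760.0 N.
ΣM about O: M_O − 760·175 = 0 → M_O = 133000 N·mm.

O_x = 0, O_y = 760.0 N, M_O = 133000 N·mm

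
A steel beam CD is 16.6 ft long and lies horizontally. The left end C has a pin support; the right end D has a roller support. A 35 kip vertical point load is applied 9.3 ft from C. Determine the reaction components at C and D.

C_x = 0, C_y = 15.39 kip, D_y = 19.61 kip

Taking moments about C: D_y·16.6 − 35·9.3 = 0 → D_y = 325.5/16.6 = 19.6084 ≈ 19.61 kip.
ΣF_y = 0: C_y + 19.6084 − 35 = 0 → C_y = 15.39 kip.
ΣF_x = 0: no horizontal applied forces, so C_x = 0.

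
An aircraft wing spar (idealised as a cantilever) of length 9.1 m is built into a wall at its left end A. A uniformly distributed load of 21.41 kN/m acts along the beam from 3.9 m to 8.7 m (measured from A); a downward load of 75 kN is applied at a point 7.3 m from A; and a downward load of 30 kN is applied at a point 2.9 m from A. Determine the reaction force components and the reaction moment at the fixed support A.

A_x = 0, A_y = 207.8 kN, M_A = 1282 kN·m

Resultant of the distributed load: 21.41 × 4.8 = 102.768 kN at 6.3 m from A.
ΣF_x = 0: A_x = 0.
ΣF_y = 0: A_y − 21.41·4.8 − 75 − 30 = 0 → A_y = 207.8 kN.
ΣM about A: M_A − (21.41·4.8)·6.3 − 75·7.3 − 30·2.9 = 0 → M_A = 1282 kN·m.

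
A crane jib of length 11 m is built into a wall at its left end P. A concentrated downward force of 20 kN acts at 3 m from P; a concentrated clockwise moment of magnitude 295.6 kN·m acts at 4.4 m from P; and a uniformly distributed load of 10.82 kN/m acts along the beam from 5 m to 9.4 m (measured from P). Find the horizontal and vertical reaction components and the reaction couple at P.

Resultant of the distributed load: 10.82 × 4.4 = 47.608 kN at 7.2 m from P.
ΣF_x = 0: P_x = 0.
ΣF_y = 0: P_y − 20 − 10.82·4.4 = 0 → P_y = 67.61 kN.
ΣM about P: M_P − 20·3 − 295.6 − (10.82·4.4)·7.2 = 0 → M_P = 698.4 kN·m.

P_x = 0, P_y = 67.61 kN, M_P = 698.4 kN·m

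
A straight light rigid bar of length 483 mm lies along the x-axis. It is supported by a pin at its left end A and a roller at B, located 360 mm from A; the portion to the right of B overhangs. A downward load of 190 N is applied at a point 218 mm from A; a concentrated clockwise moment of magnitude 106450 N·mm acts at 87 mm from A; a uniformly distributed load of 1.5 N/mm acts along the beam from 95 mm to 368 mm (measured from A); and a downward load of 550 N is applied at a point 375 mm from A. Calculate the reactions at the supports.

Resultant of the distributed load: 1.5 × 273 = 409.5 N at 231.5 mm from A.
Moments about A: B_y·360 − 190·218 − 106450 − (1.5·273)·231.5 − 550·375 = 0 → B_y = 448919.25/360 = 1247 N.
ΣF_y = 0: A_y + 1247 − 190 − 1.5·273 − 550 = 0 → A_y = -97.50 N.
ΣF_x = 0: no horizontal applied forces, so A_x = 0.

A_x = 0, A_y = -97.50 N, B_y = 1247 N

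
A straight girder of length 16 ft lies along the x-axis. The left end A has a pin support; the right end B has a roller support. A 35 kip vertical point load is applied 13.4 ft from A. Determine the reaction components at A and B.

A_x = 0, A_y = 5.688 kip, B_y = 29.31 kip

Moments about A: B_y·16 − 35·13.4 = 0 → B_y = 469/16 = 29.3125 ≈ 29.31 kip.
ΣF_y = 0: A_y + 29.3125 − 35 = 0 → A_y = 5.688 kip.
ΣF_x = 0: no horizontal applied forces, so A_x = 0.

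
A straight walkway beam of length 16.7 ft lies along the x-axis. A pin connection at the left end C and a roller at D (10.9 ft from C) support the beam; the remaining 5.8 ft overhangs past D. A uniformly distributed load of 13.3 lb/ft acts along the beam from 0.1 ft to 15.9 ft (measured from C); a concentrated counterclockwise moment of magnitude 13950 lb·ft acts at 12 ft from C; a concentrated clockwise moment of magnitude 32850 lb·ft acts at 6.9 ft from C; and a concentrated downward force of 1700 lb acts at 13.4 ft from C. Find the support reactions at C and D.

Resultant of the distributed load: 13.3 × 15.8 = 210.14 lb at 8 ft from C.
ΣM about C: D_y·10.9 − (13.3·15.8)·8 + 13950 − 32850 − 1700·13.4 = 0 → D_y = 43361.12/10.9 = 3978.08 ≈ 3978 lb.
ΣF_y = 0: C_y + 3978.08 − 13.3·15.8 − 1700 = 0 → C_y = -2068 lb.
ΣF_x = 0: no horizontal applied forces, so C_x = 0.

C_x = 0, C_y = -2068 lb, D_y = 3978 lb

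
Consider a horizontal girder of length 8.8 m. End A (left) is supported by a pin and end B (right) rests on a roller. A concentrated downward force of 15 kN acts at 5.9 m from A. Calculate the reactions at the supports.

A_x = 0, A_y = 4.943 kN, B_y = 10.06 kN

ΣM about A: B_y·8.8 − 15·5.9 = 0 → B_y = 88.5/8.8 = 10.0568 ≈ 10.06 kN.
ΣF_y = 0: A_y + 10.0568 − 15 = 0 → A_y = 4.943 kN.
ΣF_x = 0: no horizontal applied forces, so A_x = 0.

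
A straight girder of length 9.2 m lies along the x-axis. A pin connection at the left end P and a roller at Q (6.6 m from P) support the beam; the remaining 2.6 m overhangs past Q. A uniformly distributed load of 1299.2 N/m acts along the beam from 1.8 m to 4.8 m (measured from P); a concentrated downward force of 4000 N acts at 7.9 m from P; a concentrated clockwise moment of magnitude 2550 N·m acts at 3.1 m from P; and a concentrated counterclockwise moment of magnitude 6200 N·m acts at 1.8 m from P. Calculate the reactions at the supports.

Resultant of the distributed load: 1299.2 × 3 = 3897.6 N at 3.3 m from P.
ΣM about P: Q_y·6.6 − (1299.2·3)·3.3 − 4000·7.9 − 2550 + 6200 = 0 → Q_y = 40812.08/6.6 = 6183.65 ≈ 6184 N.
ΣF_y = 0: P_y + 6183.65 − 1299.2·3 − 4000 = 0 → P_y = 1714 N.
ΣF_x = 0: no horizontal applied forces, so P_x = 0.

P_x = 0, P_y = 1714 N, Q_y = 6184 N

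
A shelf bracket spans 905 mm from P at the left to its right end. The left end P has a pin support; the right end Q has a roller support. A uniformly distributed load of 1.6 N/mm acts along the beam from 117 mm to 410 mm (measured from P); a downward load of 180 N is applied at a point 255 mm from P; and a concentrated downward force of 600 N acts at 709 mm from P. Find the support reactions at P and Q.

Resultant of the distributed load: 1.6 × 293 = 468.8 N at 263.5 mm from P.
Moments about P: Q_y·905 − (1.6·293)·263.5 − 180·255 − 600·709 = 0 → Q_y = 594828.8/905 = 657.269 ≈ 657.3 N.
ΣF_y = 0: P_y + 657.269 − 1.6·293 − 180 − 600 = 0 → P_y = 591.5 N.
ΣF_x = 0: no horizontal applied forces, so P_x = 0.

P_x = 0, P_y = 591.5 N, Q_y = 657.3 N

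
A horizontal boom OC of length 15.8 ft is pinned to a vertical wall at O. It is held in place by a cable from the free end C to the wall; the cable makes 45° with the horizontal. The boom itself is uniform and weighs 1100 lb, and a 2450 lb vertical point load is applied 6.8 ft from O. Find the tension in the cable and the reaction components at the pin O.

T = 2269 lb, O_x = 1604 lb, O_y = 1946 lb

ΣM about O: T·sin45°·15.8 − 1100·7.9 − 2450·6.8 = 0 → T = 25350/(15.8·0.707107) = 2269.01 ≈ 2269 lb.
ΣF_x = 0: O_x − T·cos45° = 0 → O_x = 2269.01 × 0.707107 = 1604 lb.
ΣF_y = 0: O_y + T·sin45° − 1100 − 2450 = 0 → O_y = 3550 − 2269.01 × 0.707107 = 1946 lb.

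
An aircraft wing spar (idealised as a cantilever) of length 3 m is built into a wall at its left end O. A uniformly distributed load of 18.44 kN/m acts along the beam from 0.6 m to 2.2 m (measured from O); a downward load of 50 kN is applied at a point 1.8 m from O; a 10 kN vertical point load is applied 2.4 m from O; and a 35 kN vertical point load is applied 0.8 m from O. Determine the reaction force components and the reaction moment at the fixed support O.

Resultant of the distributed load: 18.44 × 1.6 = 29.504 kN at 1.4 m from O.
ΣF_x = 0: O_x = 0.
ΣF_y = 0: O_y − 18.44·1.6 − 50 − 10 − 35 = 0 → O_y = 124.5 kN.
ΣM about O: M_O − (18.44·1.6)·1.4 − 50·1.8 − 10·2.4 − 35·0.8 = 0 → M_O = 183.3 kN·m.

O_x = 0, O_y = 124.5 kN, M_O = 183.3 kN·m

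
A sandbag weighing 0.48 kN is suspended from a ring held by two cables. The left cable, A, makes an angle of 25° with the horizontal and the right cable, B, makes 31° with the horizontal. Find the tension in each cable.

ΣF_x = 0: −T_A·cos25° + T_B·cos31° = 0 → T_B = 1.05733·T_A.
ΣF_y = 0: T_A·sin25° + T_B·sin31° = 0.48.
Substitute: T_A·(0.422618 + 1.05733·0.515038) = 0.48 → T_A = 0.496287 ≈ 0.4963 kN.
Then T_B = 1.05733 × 0.496287 = 0.5247 kN.

T_A = 0.4963 kN, T_B = 0.5247 kN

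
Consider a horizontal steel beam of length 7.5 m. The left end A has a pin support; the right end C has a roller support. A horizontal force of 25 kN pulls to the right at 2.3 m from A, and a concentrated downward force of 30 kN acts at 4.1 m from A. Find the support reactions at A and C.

ΣM about A: C_y·7.5 − 30·4.1 = 0 → C_y = 123/7.5 = 16.40 kN.
ΣF_y = 0: A_y + 16.4 − 30 = 0 → A_y = 13.60 kN.
ΣF_x = 0: A_x + 25 = 0 → A_x = -25.00 kN.

A_x = -25.00 kN, A_y = 13.60 kN, C_y = 16.40 kN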